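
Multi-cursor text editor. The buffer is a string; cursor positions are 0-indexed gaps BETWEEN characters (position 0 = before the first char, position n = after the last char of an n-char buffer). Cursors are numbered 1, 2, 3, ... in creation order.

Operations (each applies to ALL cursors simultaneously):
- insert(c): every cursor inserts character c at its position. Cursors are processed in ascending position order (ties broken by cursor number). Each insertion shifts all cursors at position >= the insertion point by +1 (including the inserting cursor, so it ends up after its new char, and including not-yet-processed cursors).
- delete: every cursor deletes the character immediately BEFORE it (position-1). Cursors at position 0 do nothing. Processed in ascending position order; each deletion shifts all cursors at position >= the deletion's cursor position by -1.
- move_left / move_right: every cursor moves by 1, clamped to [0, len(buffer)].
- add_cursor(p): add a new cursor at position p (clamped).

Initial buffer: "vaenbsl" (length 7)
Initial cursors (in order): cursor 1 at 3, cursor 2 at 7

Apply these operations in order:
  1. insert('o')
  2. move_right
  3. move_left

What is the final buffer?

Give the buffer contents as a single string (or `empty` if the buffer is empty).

Answer: vaeonbslo

Derivation:
After op 1 (insert('o')): buffer="vaeonbslo" (len 9), cursors c1@4 c2@9, authorship ...1....2
After op 2 (move_right): buffer="vaeonbslo" (len 9), cursors c1@5 c2@9, authorship ...1....2
After op 3 (move_left): buffer="vaeonbslo" (len 9), cursors c1@4 c2@8, authorship ...1....2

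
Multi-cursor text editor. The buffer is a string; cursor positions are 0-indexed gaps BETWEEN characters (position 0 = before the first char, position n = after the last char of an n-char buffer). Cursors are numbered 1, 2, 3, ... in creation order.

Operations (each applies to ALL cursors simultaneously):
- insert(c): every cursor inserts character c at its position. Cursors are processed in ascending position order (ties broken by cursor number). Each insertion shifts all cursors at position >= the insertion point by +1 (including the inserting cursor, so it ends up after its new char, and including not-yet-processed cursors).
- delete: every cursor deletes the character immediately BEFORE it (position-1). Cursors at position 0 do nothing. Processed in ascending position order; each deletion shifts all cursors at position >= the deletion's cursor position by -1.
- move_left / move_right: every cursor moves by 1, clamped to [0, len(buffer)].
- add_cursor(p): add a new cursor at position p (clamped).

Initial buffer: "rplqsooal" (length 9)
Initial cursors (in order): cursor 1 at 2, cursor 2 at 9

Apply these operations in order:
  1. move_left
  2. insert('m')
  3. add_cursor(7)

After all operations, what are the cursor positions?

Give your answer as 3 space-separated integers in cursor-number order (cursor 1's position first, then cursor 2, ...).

After op 1 (move_left): buffer="rplqsooal" (len 9), cursors c1@1 c2@8, authorship .........
After op 2 (insert('m')): buffer="rmplqsooaml" (len 11), cursors c1@2 c2@10, authorship .1.......2.
After op 3 (add_cursor(7)): buffer="rmplqsooaml" (len 11), cursors c1@2 c3@7 c2@10, authorship .1.......2.

Answer: 2 10 7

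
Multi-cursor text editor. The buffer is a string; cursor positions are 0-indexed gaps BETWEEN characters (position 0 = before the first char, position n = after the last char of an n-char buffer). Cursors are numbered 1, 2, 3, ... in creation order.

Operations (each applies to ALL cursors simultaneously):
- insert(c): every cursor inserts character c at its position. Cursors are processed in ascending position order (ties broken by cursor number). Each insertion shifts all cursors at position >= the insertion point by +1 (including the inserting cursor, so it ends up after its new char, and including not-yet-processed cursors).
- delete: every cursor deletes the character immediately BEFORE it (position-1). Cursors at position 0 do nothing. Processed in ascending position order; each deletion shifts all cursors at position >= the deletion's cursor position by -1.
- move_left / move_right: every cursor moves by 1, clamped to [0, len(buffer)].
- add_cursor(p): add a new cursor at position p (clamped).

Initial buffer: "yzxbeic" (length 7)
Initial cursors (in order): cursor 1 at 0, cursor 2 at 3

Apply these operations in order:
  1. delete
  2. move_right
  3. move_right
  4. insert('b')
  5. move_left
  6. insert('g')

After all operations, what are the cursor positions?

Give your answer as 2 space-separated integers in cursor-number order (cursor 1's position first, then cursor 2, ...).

After op 1 (delete): buffer="yzbeic" (len 6), cursors c1@0 c2@2, authorship ......
After op 2 (move_right): buffer="yzbeic" (len 6), cursors c1@1 c2@3, authorship ......
After op 3 (move_right): buffer="yzbeic" (len 6), cursors c1@2 c2@4, authorship ......
After op 4 (insert('b')): buffer="yzbbebic" (len 8), cursors c1@3 c2@6, authorship ..1..2..
After op 5 (move_left): buffer="yzbbebic" (len 8), cursors c1@2 c2@5, authorship ..1..2..
After op 6 (insert('g')): buffer="yzgbbegbic" (len 10), cursors c1@3 c2@7, authorship ..11..22..

Answer: 3 7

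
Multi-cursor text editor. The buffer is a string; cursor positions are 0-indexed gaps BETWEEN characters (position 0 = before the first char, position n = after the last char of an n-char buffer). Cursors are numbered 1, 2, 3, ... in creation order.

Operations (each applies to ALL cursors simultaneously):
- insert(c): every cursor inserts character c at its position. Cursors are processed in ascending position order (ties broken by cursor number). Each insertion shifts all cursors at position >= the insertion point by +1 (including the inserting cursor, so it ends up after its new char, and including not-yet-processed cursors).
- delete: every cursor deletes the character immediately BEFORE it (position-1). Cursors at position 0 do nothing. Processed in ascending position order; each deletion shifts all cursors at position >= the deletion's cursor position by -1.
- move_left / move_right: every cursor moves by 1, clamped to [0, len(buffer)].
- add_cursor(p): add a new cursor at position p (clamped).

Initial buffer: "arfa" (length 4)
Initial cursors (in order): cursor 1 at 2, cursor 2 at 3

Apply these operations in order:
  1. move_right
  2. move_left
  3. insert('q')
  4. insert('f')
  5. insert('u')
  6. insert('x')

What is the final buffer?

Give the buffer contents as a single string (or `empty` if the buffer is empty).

Answer: arqfuxfqfuxa

Derivation:
After op 1 (move_right): buffer="arfa" (len 4), cursors c1@3 c2@4, authorship ....
After op 2 (move_left): buffer="arfa" (len 4), cursors c1@2 c2@3, authorship ....
After op 3 (insert('q')): buffer="arqfqa" (len 6), cursors c1@3 c2@5, authorship ..1.2.
After op 4 (insert('f')): buffer="arqffqfa" (len 8), cursors c1@4 c2@7, authorship ..11.22.
After op 5 (insert('u')): buffer="arqfufqfua" (len 10), cursors c1@5 c2@9, authorship ..111.222.
After op 6 (insert('x')): buffer="arqfuxfqfuxa" (len 12), cursors c1@6 c2@11, authorship ..1111.2222.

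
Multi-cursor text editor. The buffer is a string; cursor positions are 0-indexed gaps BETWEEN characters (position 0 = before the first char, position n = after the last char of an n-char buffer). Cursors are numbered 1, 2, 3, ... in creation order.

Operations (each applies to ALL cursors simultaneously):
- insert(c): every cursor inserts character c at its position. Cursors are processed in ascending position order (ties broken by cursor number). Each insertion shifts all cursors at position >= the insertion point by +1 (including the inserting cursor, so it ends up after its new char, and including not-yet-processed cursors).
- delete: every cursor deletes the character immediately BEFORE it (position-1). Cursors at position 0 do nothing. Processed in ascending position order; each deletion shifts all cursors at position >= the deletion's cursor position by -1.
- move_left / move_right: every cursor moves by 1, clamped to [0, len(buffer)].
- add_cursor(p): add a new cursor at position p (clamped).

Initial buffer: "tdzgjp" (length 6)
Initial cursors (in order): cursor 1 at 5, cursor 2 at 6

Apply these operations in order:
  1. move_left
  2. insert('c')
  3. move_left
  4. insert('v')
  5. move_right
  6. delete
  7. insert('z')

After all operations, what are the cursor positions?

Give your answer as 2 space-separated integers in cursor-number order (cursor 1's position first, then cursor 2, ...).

Answer: 6 9

Derivation:
After op 1 (move_left): buffer="tdzgjp" (len 6), cursors c1@4 c2@5, authorship ......
After op 2 (insert('c')): buffer="tdzgcjcp" (len 8), cursors c1@5 c2@7, authorship ....1.2.
After op 3 (move_left): buffer="tdzgcjcp" (len 8), cursors c1@4 c2@6, authorship ....1.2.
After op 4 (insert('v')): buffer="tdzgvcjvcp" (len 10), cursors c1@5 c2@8, authorship ....11.22.
After op 5 (move_right): buffer="tdzgvcjvcp" (len 10), cursors c1@6 c2@9, authorship ....11.22.
After op 6 (delete): buffer="tdzgvjvp" (len 8), cursors c1@5 c2@7, authorship ....1.2.
After op 7 (insert('z')): buffer="tdzgvzjvzp" (len 10), cursors c1@6 c2@9, authorship ....11.22.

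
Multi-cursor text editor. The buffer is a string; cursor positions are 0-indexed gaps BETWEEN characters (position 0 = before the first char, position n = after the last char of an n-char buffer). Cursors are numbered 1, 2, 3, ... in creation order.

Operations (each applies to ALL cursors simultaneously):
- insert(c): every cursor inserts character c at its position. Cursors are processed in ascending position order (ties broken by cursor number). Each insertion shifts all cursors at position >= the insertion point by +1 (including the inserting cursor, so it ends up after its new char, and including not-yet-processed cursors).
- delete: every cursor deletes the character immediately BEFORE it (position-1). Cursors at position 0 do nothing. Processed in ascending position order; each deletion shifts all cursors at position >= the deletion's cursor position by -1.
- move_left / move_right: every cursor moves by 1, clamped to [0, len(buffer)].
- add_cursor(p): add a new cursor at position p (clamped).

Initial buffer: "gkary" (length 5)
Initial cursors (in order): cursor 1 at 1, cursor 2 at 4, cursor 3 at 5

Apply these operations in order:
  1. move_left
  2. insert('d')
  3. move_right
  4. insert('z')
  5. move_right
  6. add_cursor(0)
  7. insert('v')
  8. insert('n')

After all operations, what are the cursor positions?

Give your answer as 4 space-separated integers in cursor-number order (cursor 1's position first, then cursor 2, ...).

Answer: 8 15 19 2

Derivation:
After op 1 (move_left): buffer="gkary" (len 5), cursors c1@0 c2@3 c3@4, authorship .....
After op 2 (insert('d')): buffer="dgkadrdy" (len 8), cursors c1@1 c2@5 c3@7, authorship 1...2.3.
After op 3 (move_right): buffer="dgkadrdy" (len 8), cursors c1@2 c2@6 c3@8, authorship 1...2.3.
After op 4 (insert('z')): buffer="dgzkadrzdyz" (len 11), cursors c1@3 c2@8 c3@11, authorship 1.1..2.23.3
After op 5 (move_right): buffer="dgzkadrzdyz" (len 11), cursors c1@4 c2@9 c3@11, authorship 1.1..2.23.3
After op 6 (add_cursor(0)): buffer="dgzkadrzdyz" (len 11), cursors c4@0 c1@4 c2@9 c3@11, authorship 1.1..2.23.3
After op 7 (insert('v')): buffer="vdgzkvadrzdvyzv" (len 15), cursors c4@1 c1@6 c2@12 c3@15, authorship 41.1.1.2.232.33
After op 8 (insert('n')): buffer="vndgzkvnadrzdvnyzvn" (len 19), cursors c4@2 c1@8 c2@15 c3@19, authorship 441.1.11.2.2322.333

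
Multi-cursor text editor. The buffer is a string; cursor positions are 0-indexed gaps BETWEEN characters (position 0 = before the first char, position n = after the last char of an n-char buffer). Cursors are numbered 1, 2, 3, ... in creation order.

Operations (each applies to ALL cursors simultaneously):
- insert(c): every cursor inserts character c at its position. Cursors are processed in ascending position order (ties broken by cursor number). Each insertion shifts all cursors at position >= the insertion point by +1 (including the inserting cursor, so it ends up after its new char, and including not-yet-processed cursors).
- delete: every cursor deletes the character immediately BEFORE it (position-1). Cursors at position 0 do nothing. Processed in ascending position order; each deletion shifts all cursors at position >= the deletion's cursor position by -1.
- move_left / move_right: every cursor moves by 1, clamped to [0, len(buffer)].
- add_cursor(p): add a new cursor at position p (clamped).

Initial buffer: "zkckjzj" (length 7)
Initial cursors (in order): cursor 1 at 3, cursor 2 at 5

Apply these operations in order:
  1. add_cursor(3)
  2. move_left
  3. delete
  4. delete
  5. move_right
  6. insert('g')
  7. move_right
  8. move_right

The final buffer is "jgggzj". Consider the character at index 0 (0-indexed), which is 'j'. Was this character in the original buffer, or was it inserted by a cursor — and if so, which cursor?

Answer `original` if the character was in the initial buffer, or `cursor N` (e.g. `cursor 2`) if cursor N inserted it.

Answer: original

Derivation:
After op 1 (add_cursor(3)): buffer="zkckjzj" (len 7), cursors c1@3 c3@3 c2@5, authorship .......
After op 2 (move_left): buffer="zkckjzj" (len 7), cursors c1@2 c3@2 c2@4, authorship .......
After op 3 (delete): buffer="cjzj" (len 4), cursors c1@0 c3@0 c2@1, authorship ....
After op 4 (delete): buffer="jzj" (len 3), cursors c1@0 c2@0 c3@0, authorship ...
After op 5 (move_right): buffer="jzj" (len 3), cursors c1@1 c2@1 c3@1, authorship ...
After op 6 (insert('g')): buffer="jgggzj" (len 6), cursors c1@4 c2@4 c3@4, authorship .123..
After op 7 (move_right): buffer="jgggzj" (len 6), cursors c1@5 c2@5 c3@5, authorship .123..
After op 8 (move_right): buffer="jgggzj" (len 6), cursors c1@6 c2@6 c3@6, authorship .123..
Authorship (.=original, N=cursor N): . 1 2 3 . .
Index 0: author = original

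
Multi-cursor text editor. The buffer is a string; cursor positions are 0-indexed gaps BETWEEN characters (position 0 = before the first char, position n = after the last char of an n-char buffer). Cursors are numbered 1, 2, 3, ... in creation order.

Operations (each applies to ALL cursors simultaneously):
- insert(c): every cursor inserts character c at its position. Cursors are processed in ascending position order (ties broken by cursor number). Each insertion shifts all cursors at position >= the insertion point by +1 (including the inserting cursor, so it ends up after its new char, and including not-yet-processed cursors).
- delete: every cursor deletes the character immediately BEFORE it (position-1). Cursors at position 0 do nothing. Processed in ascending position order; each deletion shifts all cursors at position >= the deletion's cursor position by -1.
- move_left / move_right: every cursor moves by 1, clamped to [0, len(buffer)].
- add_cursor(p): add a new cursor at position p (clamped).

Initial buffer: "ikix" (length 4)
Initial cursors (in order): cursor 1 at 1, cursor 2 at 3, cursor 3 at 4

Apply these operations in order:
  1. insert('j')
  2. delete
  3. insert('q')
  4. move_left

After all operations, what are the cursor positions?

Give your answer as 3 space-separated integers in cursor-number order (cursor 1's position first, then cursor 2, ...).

Answer: 1 4 6

Derivation:
After op 1 (insert('j')): buffer="ijkijxj" (len 7), cursors c1@2 c2@5 c3@7, authorship .1..2.3
After op 2 (delete): buffer="ikix" (len 4), cursors c1@1 c2@3 c3@4, authorship ....
After op 3 (insert('q')): buffer="iqkiqxq" (len 7), cursors c1@2 c2@5 c3@7, authorship .1..2.3
After op 4 (move_left): buffer="iqkiqxq" (len 7), cursors c1@1 c2@4 c3@6, authorship .1..2.3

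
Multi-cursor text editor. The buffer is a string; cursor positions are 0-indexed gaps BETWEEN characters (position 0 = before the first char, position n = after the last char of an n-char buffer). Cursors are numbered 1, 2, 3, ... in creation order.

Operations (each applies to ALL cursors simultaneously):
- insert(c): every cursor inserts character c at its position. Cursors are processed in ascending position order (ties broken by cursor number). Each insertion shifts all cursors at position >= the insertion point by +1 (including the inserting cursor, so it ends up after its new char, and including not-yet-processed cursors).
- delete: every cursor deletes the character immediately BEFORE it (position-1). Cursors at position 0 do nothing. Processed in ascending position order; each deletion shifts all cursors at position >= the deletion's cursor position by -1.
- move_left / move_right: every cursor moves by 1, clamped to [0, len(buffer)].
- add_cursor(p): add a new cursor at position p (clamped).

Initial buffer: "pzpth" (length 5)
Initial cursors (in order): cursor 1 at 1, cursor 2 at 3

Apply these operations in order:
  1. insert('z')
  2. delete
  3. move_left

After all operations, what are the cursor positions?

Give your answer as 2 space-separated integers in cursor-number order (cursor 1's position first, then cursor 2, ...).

Answer: 0 2

Derivation:
After op 1 (insert('z')): buffer="pzzpzth" (len 7), cursors c1@2 c2@5, authorship .1..2..
After op 2 (delete): buffer="pzpth" (len 5), cursors c1@1 c2@3, authorship .....
After op 3 (move_left): buffer="pzpth" (len 5), cursors c1@0 c2@2, authorship .....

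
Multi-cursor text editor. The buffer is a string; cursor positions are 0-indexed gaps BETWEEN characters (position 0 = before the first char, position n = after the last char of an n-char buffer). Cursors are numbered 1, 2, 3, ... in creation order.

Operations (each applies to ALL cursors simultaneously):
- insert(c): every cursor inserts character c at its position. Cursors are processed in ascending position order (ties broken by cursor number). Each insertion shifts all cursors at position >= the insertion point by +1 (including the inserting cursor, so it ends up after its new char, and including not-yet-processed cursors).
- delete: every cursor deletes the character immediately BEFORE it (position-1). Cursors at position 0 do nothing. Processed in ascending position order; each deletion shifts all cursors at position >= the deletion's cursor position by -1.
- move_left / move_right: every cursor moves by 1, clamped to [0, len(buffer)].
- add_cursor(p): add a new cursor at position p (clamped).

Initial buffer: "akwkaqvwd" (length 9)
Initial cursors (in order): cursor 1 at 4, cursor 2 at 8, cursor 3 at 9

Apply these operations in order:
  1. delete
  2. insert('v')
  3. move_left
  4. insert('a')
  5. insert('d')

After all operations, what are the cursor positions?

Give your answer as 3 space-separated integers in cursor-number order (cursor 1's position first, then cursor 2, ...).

After op 1 (delete): buffer="akwaqv" (len 6), cursors c1@3 c2@6 c3@6, authorship ......
After op 2 (insert('v')): buffer="akwvaqvvv" (len 9), cursors c1@4 c2@9 c3@9, authorship ...1...23
After op 3 (move_left): buffer="akwvaqvvv" (len 9), cursors c1@3 c2@8 c3@8, authorship ...1...23
After op 4 (insert('a')): buffer="akwavaqvvaav" (len 12), cursors c1@4 c2@11 c3@11, authorship ...11...2233
After op 5 (insert('d')): buffer="akwadvaqvvaaddv" (len 15), cursors c1@5 c2@14 c3@14, authorship ...111...223233

Answer: 5 14 14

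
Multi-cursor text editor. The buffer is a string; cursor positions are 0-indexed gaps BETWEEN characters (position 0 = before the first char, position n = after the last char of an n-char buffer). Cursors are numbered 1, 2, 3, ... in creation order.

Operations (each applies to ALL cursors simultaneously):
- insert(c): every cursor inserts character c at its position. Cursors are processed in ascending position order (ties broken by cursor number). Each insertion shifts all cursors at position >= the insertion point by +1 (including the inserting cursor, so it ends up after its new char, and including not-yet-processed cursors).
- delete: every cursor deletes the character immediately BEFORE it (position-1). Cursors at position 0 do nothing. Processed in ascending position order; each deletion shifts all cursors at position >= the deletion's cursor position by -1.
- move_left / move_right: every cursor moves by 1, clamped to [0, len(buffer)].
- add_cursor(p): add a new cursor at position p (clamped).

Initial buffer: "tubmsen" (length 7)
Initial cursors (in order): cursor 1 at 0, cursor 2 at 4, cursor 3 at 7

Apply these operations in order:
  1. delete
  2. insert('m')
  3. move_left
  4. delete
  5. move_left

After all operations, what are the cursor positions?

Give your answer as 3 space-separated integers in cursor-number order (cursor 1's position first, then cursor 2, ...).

After op 1 (delete): buffer="tubse" (len 5), cursors c1@0 c2@3 c3@5, authorship .....
After op 2 (insert('m')): buffer="mtubmsem" (len 8), cursors c1@1 c2@5 c3@8, authorship 1...2..3
After op 3 (move_left): buffer="mtubmsem" (len 8), cursors c1@0 c2@4 c3@7, authorship 1...2..3
After op 4 (delete): buffer="mtumsm" (len 6), cursors c1@0 c2@3 c3@5, authorship 1..2.3
After op 5 (move_left): buffer="mtumsm" (len 6), cursors c1@0 c2@2 c3@4, authorship 1..2.3

Answer: 0 2 4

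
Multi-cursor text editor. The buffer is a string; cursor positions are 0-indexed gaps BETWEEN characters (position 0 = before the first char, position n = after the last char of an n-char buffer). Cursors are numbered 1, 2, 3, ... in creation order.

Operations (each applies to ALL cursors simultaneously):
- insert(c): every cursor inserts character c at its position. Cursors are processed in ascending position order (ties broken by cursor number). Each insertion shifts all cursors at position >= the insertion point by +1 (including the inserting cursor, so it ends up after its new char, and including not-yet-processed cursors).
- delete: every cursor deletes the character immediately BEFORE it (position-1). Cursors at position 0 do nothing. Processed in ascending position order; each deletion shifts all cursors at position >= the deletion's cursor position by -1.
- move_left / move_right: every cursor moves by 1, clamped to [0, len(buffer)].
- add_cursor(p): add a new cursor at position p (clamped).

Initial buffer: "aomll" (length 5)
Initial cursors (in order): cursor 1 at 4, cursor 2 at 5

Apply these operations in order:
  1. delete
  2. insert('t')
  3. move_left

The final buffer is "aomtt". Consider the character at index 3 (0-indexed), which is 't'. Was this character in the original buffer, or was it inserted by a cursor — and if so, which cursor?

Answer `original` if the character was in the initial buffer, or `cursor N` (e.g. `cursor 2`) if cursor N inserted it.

Answer: cursor 1

Derivation:
After op 1 (delete): buffer="aom" (len 3), cursors c1@3 c2@3, authorship ...
After op 2 (insert('t')): buffer="aomtt" (len 5), cursors c1@5 c2@5, authorship ...12
After op 3 (move_left): buffer="aomtt" (len 5), cursors c1@4 c2@4, authorship ...12
Authorship (.=original, N=cursor N): . . . 1 2
Index 3: author = 1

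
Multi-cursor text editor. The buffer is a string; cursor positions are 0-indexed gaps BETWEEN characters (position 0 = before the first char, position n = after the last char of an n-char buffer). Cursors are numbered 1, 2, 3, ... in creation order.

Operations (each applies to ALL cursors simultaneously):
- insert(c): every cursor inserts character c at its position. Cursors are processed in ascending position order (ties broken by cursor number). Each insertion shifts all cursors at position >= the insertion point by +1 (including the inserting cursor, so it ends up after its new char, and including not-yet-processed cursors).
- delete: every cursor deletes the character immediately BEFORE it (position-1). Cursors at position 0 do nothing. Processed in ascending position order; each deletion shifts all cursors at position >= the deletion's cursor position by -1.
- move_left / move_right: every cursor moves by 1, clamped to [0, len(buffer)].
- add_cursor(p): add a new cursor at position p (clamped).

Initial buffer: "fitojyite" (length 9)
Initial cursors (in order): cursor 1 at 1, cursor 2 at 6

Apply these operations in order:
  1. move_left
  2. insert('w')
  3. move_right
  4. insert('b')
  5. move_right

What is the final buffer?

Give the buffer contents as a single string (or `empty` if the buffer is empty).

Answer: wfbitojwybite

Derivation:
After op 1 (move_left): buffer="fitojyite" (len 9), cursors c1@0 c2@5, authorship .........
After op 2 (insert('w')): buffer="wfitojwyite" (len 11), cursors c1@1 c2@7, authorship 1.....2....
After op 3 (move_right): buffer="wfitojwyite" (len 11), cursors c1@2 c2@8, authorship 1.....2....
After op 4 (insert('b')): buffer="wfbitojwybite" (len 13), cursors c1@3 c2@10, authorship 1.1....2.2...
After op 5 (move_right): buffer="wfbitojwybite" (len 13), cursors c1@4 c2@11, authorship 1.1....2.2...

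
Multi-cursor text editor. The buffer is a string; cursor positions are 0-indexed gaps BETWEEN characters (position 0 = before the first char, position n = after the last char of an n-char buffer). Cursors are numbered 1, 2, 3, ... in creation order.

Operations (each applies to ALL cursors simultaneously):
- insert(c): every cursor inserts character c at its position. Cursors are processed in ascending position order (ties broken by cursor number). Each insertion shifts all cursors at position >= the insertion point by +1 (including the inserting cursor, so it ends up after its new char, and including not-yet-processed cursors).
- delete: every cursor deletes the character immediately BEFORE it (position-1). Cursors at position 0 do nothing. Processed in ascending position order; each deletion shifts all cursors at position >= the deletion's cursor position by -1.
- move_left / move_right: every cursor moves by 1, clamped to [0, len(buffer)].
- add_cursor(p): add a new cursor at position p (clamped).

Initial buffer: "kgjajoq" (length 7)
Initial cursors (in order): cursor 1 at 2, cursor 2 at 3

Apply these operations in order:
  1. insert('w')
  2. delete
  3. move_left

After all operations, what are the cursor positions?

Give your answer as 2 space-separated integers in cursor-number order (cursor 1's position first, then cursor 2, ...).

After op 1 (insert('w')): buffer="kgwjwajoq" (len 9), cursors c1@3 c2@5, authorship ..1.2....
After op 2 (delete): buffer="kgjajoq" (len 7), cursors c1@2 c2@3, authorship .......
After op 3 (move_left): buffer="kgjajoq" (len 7), cursors c1@1 c2@2, authorship .......

Answer: 1 2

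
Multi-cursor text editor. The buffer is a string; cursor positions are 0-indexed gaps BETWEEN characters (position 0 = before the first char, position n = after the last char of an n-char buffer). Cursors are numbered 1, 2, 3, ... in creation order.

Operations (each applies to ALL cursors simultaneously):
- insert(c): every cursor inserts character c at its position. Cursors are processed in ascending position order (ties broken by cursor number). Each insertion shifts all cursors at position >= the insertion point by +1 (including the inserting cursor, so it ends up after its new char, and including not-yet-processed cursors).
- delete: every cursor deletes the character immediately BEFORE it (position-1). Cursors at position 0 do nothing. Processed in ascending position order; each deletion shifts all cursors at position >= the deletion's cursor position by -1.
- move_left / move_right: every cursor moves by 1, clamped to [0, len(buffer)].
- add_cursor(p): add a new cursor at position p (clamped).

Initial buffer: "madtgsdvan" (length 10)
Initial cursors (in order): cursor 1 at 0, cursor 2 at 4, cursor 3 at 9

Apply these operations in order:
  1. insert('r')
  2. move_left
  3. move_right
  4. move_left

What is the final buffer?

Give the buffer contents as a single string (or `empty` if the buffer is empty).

After op 1 (insert('r')): buffer="rmadtrgsdvarn" (len 13), cursors c1@1 c2@6 c3@12, authorship 1....2.....3.
After op 2 (move_left): buffer="rmadtrgsdvarn" (len 13), cursors c1@0 c2@5 c3@11, authorship 1....2.....3.
After op 3 (move_right): buffer="rmadtrgsdvarn" (len 13), cursors c1@1 c2@6 c3@12, authorship 1....2.....3.
After op 4 (move_left): buffer="rmadtrgsdvarn" (len 13), cursors c1@0 c2@5 c3@11, authorship 1....2.....3.

Answer: rmadtrgsdvarn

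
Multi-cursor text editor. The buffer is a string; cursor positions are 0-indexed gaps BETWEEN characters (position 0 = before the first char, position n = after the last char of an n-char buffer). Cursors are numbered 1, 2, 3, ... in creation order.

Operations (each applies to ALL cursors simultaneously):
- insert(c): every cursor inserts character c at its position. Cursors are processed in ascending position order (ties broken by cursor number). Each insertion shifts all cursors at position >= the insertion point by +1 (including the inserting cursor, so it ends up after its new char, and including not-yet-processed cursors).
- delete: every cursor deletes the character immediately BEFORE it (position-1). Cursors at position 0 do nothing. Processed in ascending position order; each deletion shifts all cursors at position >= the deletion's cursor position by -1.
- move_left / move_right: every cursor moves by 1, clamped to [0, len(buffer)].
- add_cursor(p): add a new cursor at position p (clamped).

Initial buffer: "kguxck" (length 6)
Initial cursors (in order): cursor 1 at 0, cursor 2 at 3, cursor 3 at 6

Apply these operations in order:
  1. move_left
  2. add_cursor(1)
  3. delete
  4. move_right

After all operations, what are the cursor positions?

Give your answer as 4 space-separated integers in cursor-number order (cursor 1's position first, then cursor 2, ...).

After op 1 (move_left): buffer="kguxck" (len 6), cursors c1@0 c2@2 c3@5, authorship ......
After op 2 (add_cursor(1)): buffer="kguxck" (len 6), cursors c1@0 c4@1 c2@2 c3@5, authorship ......
After op 3 (delete): buffer="uxk" (len 3), cursors c1@0 c2@0 c4@0 c3@2, authorship ...
After op 4 (move_right): buffer="uxk" (len 3), cursors c1@1 c2@1 c4@1 c3@3, authorship ...

Answer: 1 1 3 1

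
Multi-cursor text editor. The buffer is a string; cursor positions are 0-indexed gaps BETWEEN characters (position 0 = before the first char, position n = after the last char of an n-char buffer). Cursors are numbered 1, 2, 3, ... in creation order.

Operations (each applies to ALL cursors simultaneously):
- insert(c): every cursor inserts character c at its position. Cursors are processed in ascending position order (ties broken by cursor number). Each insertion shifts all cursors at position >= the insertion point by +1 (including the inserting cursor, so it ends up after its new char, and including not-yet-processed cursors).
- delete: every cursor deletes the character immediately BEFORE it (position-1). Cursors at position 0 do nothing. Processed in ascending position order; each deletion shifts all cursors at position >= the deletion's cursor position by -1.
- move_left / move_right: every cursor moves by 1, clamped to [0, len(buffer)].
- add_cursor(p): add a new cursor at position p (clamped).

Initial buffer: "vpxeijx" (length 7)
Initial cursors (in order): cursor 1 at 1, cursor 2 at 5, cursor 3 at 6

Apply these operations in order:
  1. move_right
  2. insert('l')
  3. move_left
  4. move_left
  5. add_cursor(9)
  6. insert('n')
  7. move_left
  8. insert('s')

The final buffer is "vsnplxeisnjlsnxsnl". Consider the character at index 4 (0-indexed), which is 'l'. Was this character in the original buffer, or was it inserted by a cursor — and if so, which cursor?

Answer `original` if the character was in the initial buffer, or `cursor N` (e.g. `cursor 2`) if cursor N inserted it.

After op 1 (move_right): buffer="vpxeijx" (len 7), cursors c1@2 c2@6 c3@7, authorship .......
After op 2 (insert('l')): buffer="vplxeijlxl" (len 10), cursors c1@3 c2@8 c3@10, authorship ..1....2.3
After op 3 (move_left): buffer="vplxeijlxl" (len 10), cursors c1@2 c2@7 c3@9, authorship ..1....2.3
After op 4 (move_left): buffer="vplxeijlxl" (len 10), cursors c1@1 c2@6 c3@8, authorship ..1....2.3
After op 5 (add_cursor(9)): buffer="vplxeijlxl" (len 10), cursors c1@1 c2@6 c3@8 c4@9, authorship ..1....2.3
After op 6 (insert('n')): buffer="vnplxeinjlnxnl" (len 14), cursors c1@2 c2@8 c3@11 c4@13, authorship .1.1...2.23.43
After op 7 (move_left): buffer="vnplxeinjlnxnl" (len 14), cursors c1@1 c2@7 c3@10 c4@12, authorship .1.1...2.23.43
After op 8 (insert('s')): buffer="vsnplxeisnjlsnxsnl" (len 18), cursors c1@2 c2@9 c3@13 c4@16, authorship .11.1...22.233.443
Authorship (.=original, N=cursor N): . 1 1 . 1 . . . 2 2 . 2 3 3 . 4 4 3
Index 4: author = 1

Answer: cursor 1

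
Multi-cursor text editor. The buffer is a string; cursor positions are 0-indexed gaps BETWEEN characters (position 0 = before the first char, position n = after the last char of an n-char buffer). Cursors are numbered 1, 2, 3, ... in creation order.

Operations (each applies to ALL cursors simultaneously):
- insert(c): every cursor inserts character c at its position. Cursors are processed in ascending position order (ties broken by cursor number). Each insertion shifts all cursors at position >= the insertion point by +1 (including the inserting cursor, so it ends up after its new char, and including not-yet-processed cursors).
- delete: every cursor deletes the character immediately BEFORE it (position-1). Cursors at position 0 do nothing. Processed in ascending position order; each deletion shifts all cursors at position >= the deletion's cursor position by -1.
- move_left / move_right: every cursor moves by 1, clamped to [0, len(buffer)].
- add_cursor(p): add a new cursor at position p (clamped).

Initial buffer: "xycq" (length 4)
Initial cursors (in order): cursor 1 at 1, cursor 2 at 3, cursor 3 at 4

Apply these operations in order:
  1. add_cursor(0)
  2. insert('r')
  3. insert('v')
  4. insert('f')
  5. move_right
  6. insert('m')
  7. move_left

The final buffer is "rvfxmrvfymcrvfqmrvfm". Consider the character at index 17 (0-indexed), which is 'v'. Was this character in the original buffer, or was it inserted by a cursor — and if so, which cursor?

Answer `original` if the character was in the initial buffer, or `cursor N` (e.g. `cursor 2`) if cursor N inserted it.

Answer: cursor 3

Derivation:
After op 1 (add_cursor(0)): buffer="xycq" (len 4), cursors c4@0 c1@1 c2@3 c3@4, authorship ....
After op 2 (insert('r')): buffer="rxrycrqr" (len 8), cursors c4@1 c1@3 c2@6 c3@8, authorship 4.1..2.3
After op 3 (insert('v')): buffer="rvxrvycrvqrv" (len 12), cursors c4@2 c1@5 c2@9 c3@12, authorship 44.11..22.33
After op 4 (insert('f')): buffer="rvfxrvfycrvfqrvf" (len 16), cursors c4@3 c1@7 c2@12 c3@16, authorship 444.111..222.333
After op 5 (move_right): buffer="rvfxrvfycrvfqrvf" (len 16), cursors c4@4 c1@8 c2@13 c3@16, authorship 444.111..222.333
After op 6 (insert('m')): buffer="rvfxmrvfymcrvfqmrvfm" (len 20), cursors c4@5 c1@10 c2@16 c3@20, authorship 444.4111.1.222.23333
After op 7 (move_left): buffer="rvfxmrvfymcrvfqmrvfm" (len 20), cursors c4@4 c1@9 c2@15 c3@19, authorship 444.4111.1.222.23333
Authorship (.=original, N=cursor N): 4 4 4 . 4 1 1 1 . 1 . 2 2 2 . 2 3 3 3 3
Index 17: author = 3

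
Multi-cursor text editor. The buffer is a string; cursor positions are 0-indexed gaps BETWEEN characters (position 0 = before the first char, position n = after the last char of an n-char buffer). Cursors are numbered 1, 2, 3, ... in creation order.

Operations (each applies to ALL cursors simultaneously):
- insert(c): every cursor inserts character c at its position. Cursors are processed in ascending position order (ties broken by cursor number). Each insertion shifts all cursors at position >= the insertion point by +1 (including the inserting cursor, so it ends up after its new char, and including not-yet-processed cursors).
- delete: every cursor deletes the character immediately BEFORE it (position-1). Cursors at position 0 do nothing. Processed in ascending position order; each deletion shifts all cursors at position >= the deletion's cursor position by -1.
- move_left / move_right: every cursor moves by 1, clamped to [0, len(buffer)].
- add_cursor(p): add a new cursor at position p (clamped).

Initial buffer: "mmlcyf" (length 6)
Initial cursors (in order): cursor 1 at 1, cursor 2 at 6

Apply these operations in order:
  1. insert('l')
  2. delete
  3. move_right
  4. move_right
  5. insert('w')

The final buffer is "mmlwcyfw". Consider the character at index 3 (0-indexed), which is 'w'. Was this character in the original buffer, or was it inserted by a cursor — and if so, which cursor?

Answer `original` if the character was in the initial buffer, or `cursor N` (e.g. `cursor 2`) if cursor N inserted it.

Answer: cursor 1

Derivation:
After op 1 (insert('l')): buffer="mlmlcyfl" (len 8), cursors c1@2 c2@8, authorship .1.....2
After op 2 (delete): buffer="mmlcyf" (len 6), cursors c1@1 c2@6, authorship ......
After op 3 (move_right): buffer="mmlcyf" (len 6), cursors c1@2 c2@6, authorship ......
After op 4 (move_right): buffer="mmlcyf" (len 6), cursors c1@3 c2@6, authorship ......
After op 5 (insert('w')): buffer="mmlwcyfw" (len 8), cursors c1@4 c2@8, authorship ...1...2
Authorship (.=original, N=cursor N): . . . 1 . . . 2
Index 3: author = 1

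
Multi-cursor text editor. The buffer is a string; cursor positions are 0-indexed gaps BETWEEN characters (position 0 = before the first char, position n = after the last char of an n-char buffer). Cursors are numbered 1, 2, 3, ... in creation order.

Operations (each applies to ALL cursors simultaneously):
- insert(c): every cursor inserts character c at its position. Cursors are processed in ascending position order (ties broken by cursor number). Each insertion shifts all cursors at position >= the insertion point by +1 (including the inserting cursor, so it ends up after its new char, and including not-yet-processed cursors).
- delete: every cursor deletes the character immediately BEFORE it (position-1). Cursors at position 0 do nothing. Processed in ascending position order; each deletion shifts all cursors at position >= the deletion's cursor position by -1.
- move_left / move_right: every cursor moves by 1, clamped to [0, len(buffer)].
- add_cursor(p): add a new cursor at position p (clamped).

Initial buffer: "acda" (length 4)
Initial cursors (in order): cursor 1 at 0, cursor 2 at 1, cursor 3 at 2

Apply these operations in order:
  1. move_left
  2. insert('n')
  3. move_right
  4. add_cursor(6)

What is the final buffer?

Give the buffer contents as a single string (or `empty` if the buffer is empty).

After op 1 (move_left): buffer="acda" (len 4), cursors c1@0 c2@0 c3@1, authorship ....
After op 2 (insert('n')): buffer="nnancda" (len 7), cursors c1@2 c2@2 c3@4, authorship 12.3...
After op 3 (move_right): buffer="nnancda" (len 7), cursors c1@3 c2@3 c3@5, authorship 12.3...
After op 4 (add_cursor(6)): buffer="nnancda" (len 7), cursors c1@3 c2@3 c3@5 c4@6, authorship 12.3...

Answer: nnancda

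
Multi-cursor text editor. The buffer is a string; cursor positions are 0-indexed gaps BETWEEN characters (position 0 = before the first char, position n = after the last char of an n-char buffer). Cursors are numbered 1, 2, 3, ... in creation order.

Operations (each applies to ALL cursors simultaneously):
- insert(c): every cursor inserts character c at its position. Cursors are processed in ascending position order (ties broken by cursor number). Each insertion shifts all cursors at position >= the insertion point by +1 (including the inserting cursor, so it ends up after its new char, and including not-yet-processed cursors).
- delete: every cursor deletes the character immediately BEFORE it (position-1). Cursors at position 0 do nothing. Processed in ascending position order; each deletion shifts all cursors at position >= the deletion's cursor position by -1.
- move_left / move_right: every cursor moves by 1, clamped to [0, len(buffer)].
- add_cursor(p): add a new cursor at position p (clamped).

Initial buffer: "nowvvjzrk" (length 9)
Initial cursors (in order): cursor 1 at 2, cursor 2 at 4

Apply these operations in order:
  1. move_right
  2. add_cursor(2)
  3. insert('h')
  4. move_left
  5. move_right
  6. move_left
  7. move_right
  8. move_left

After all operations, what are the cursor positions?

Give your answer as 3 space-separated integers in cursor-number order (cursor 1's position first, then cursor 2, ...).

After op 1 (move_right): buffer="nowvvjzrk" (len 9), cursors c1@3 c2@5, authorship .........
After op 2 (add_cursor(2)): buffer="nowvvjzrk" (len 9), cursors c3@2 c1@3 c2@5, authorship .........
After op 3 (insert('h')): buffer="nohwhvvhjzrk" (len 12), cursors c3@3 c1@5 c2@8, authorship ..3.1..2....
After op 4 (move_left): buffer="nohwhvvhjzrk" (len 12), cursors c3@2 c1@4 c2@7, authorship ..3.1..2....
After op 5 (move_right): buffer="nohwhvvhjzrk" (len 12), cursors c3@3 c1@5 c2@8, authorship ..3.1..2....
After op 6 (move_left): buffer="nohwhvvhjzrk" (len 12), cursors c3@2 c1@4 c2@7, authorship ..3.1..2....
After op 7 (move_right): buffer="nohwhvvhjzrk" (len 12), cursors c3@3 c1@5 c2@8, authorship ..3.1..2....
After op 8 (move_left): buffer="nohwhvvhjzrk" (len 12), cursors c3@2 c1@4 c2@7, authorship ..3.1..2....

Answer: 4 7 2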